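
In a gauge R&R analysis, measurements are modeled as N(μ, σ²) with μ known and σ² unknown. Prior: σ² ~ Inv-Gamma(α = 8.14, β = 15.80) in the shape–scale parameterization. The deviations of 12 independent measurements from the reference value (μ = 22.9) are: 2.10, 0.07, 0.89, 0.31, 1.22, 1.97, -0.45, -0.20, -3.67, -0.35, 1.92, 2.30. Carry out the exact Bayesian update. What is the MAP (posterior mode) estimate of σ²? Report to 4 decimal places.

2.1494

With known mean μ and an Inverse-Gamma(α, β) prior on σ², the Normal likelihood is conjugate: posterior is Inv-Gamma(α + n/2, β + Σ(xᵢ−μ)²/2).
Σ(xᵢ−μ)² = (2.10)² + (0.07)² + (0.89)² + (0.31)² + (1.22)² + (1.97)² + (-0.45)² + (-0.20)² + (-3.67)² + (-0.35)² + (1.92)² + (2.30)² = 33.4827.
Posterior: Inv-Gamma(8.14 + 12/2, 15.80 + 33.4827/2) = Inv-Gamma(14.14, 32.54135).
Mode = β/(α+1) = 32.54135/15.14 = 2.1494.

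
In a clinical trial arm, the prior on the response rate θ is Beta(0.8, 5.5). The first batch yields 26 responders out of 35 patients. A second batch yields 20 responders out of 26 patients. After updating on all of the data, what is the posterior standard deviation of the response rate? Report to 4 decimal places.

0.0557

The Beta prior is conjugate to a Binomial/Bernoulli likelihood; the update adds successes to α and failures to β.
After batch 1: Beta(0.8+26, 5.5+9) = Beta(26.8, 14.5).
After batch 2: Beta(26.8+20, 14.5+6) = Beta(46.8, 20.5).
Var = αβ/((α+β)²(α+β+1)) = 46.8·20.5/(67.3²·68.3) = 0.00310134; SD = √0.00310134 = 0.0557.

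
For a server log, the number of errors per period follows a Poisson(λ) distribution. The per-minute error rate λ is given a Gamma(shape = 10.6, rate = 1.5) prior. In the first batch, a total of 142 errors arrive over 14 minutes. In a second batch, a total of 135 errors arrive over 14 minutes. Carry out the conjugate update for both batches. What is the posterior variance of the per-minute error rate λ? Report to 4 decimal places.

0.3305

With a Gamma(shape α, rate β) prior, the Poisson likelihood is conjugate: the posterior is Gamma(α + ΣXᵢ, β + n).
After batch 1: Gamma(α+S, β+n) = Gamma(10.6+142, 1.5+14) = Gamma(152.6, 15.5).
After batch 2: Gamma(α+S, β+n) = Gamma(152.6+135, 15.5+14) = Gamma(287.6, 29.5).
Var = α/β² = 287.6/29.5² = 0.3305.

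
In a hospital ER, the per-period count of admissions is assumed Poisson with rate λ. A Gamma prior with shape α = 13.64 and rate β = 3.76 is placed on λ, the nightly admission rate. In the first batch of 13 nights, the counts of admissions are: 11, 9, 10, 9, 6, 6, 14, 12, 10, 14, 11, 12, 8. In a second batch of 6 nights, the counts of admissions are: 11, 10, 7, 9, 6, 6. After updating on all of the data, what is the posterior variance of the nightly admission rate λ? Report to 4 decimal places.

0.3757

With a Gamma(shape α, rate β) prior, the Poisson likelihood is conjugate: the posterior is Gamma(α + ΣXᵢ, β + n).
Batch 1: sum of counts S = 132 over n = 13 nights.
After batch 1: Gamma(α+S, β+n) = Gamma(13.64+132, 3.76+13) = Gamma(145.64, 16.76).
Batch 2: sum of counts S = 49 over n = 6 nights.
After batch 2: Gamma(α+S, β+n) = Gamma(145.64+49, 16.76+6) = Gamma(194.64, 22.76).
Var = α/β² = 194.64/22.76² = 0.3757.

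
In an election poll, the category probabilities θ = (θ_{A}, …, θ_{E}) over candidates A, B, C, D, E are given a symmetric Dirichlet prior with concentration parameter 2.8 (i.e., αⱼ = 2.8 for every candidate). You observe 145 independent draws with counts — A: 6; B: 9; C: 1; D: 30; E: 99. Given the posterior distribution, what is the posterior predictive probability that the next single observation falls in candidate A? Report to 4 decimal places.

0.0553

The Dirichlet prior is conjugate to the Multinomial likelihood: each posterior αⱼ = prior αⱼ + observed count nⱼ.
Posterior concentration: (8.8, 11.8, 3.8, 32.8, 101.8), total = 159.0.
P(next = A | data) = α_{A}/Σα = 0.0553.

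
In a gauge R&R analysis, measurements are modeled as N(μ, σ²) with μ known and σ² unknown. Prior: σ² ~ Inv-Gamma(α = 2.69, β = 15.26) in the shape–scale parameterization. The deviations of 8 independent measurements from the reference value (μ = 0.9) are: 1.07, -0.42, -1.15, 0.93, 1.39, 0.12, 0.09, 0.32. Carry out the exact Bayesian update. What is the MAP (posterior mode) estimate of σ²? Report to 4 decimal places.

2.3463

With known mean μ and an Inverse-Gamma(α, β) prior on σ², the Normal likelihood is conjugate: posterior is Inv-Gamma(α + n/2, β + Σ(xᵢ−μ)²/2).
Σ(xᵢ−μ)² = (1.07)² + (-0.42)² + (-1.15)² + (0.93)² + (1.39)² + (0.12)² + (0.09)² + (0.32)² = 5.5657.
Posterior: Inv-Gamma(2.69 + 8/2, 15.26 + 5.5657/2) = Inv-Gamma(6.69, 18.04285).
Mode = β/(α+1) = 18.04285/7.69 = 2.3463.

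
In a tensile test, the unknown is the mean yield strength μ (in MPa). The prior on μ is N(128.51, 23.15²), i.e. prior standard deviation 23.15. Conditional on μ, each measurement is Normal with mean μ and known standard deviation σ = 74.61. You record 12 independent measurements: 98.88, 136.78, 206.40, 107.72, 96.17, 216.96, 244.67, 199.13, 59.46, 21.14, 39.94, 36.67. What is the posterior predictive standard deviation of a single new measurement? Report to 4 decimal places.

For Normal data with known variance σ², a Normal(μ₀, σ₀²) prior on μ is conjugate. Posterior precision = 1/σ₀² + n/σ²; posterior mean is the precision-weighted average of μ₀ and x̄.
σ₀² = 23.15² = 535.9225, σ² = 74.61² = 5566.6521; σ² + n·σ₀² = 5566.6521 + 12·535.9225 = 11997.7221.
Posterior precision = 1/σ₀² + n/σ² = 1/535.9225 + 12/5566.6521 = (σ² + n·σ₀²)/(σ₀²σ²) = 11997.7221/(535.9225·5566.6521); posterior variance σₙ² = σ₀²σ²/(σ² + n·σ₀²) = 535.9225·5566.6521/11997.7221 = 248.655043.
Predictive variance for one new observation = σₙ² + σ² = 535.9225·5566.6521/11997.7221 + 5566.6521 = σ²·(σ₀² + 11997.7221)/11997.7221 = 5566.6521·12533.6446/11997.7221 = 5815.307143; SD = √(5566.6521·12533.6446/11997.7221) = 76.2582.

76.2582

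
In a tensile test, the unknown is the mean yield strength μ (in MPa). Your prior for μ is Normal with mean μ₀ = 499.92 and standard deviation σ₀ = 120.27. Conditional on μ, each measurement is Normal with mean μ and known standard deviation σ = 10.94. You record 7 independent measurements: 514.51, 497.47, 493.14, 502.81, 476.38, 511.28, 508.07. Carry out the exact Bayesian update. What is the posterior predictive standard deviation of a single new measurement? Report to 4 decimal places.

For Normal data with known variance σ², a Normal(μ₀, σ₀²) prior on μ is conjugate. Posterior precision = 1/σ₀² + n/σ²; posterior mean is the precision-weighted average of μ₀ and x̄.
σ₀² = 120.27² = 14464.8729, σ² = 10.94² = 119.6836; σ² + n·σ₀² = 119.6836 + 7·14464.8729 = 101373.7939.
Posterior precision = 1/σ₀² + n/σ² = 1/14464.8729 + 7/119.6836 = (σ² + n·σ₀²)/(σ₀²σ²) = 101373.7939/(14464.8729·119.6836); posterior variance σₙ² = σ₀²σ²/(σ² + n·σ₀²) = 14464.8729·119.6836/101373.7939 = 17.077471.
Predictive variance for one new observation = σₙ² + σ² = 14464.8729·119.6836/101373.7939 + 119.6836 = σ²·(σ₀² + 101373.7939)/101373.7939 = 119.6836·115838.6668/101373.7939 = 136.761071; SD = √(119.6836·115838.6668/101373.7939) = 11.6945.

11.6945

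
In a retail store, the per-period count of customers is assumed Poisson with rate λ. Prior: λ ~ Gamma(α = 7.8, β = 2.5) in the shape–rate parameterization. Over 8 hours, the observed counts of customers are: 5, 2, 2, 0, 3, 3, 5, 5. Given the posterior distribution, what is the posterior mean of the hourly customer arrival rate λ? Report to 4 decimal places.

3.1238

With a Gamma(shape α, rate β) prior, the Poisson likelihood is conjugate: the posterior is Gamma(α + ΣXᵢ, β + n).
Sum of counts S = 25 over n = 8 hours.
Posterior: Gamma(α+S, β+n) = Gamma(7.8+25, 2.5+8) = Gamma(32.8, 10.5).
Posterior mean = α/β = 32.8/10.5 = 3.1238.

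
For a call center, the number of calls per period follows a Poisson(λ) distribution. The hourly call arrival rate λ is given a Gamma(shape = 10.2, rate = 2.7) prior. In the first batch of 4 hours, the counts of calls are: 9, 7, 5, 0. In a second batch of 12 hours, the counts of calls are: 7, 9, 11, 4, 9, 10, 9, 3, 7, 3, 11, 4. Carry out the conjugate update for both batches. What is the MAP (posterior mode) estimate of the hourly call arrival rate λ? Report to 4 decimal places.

6.2674

With a Gamma(shape α, rate β) prior, the Poisson likelihood is conjugate: the posterior is Gamma(α + ΣXᵢ, β + n).
Batch 1: sum of counts S = 21 over n = 4 hours.
After batch 1: Gamma(α+S, β+n) = Gamma(10.2+21, 2.7+4) = Gamma(31.2, 6.7).
Batch 2: sum of counts S = 87 over n = 12 hours.
After batch 2: Gamma(α+S, β+n) = Gamma(31.2+87, 6.7+12) = Gamma(118.2, 18.7).
Mode of Gamma(α,β) for α≥1 is (α−1)/β = 117.2/18.7 = 6.2674.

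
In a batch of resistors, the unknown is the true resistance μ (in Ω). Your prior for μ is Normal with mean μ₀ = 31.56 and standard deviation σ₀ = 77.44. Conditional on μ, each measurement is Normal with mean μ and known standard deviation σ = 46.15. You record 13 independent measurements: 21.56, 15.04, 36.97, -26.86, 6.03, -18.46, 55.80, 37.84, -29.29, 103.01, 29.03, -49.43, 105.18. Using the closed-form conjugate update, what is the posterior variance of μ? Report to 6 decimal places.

159.475736

For Normal data with known variance σ², a Normal(μ₀, σ₀²) prior on μ is conjugate. Posterior precision = 1/σ₀² + n/σ²; posterior mean is the precision-weighted average of μ₀ and x̄.
σ₀² = 77.44² = 5996.9536, σ² = 46.15² = 2129.8225; σ² + n·σ₀² = 2129.8225 + 13·5996.9536 = 80090.2193.
Posterior precision = 1/σ₀² + n/σ² = 1/5996.9536 + 13/2129.8225 = (σ² + n·σ₀²)/(σ₀²σ²) = 80090.2193/(5996.9536·2129.8225); posterior variance σₙ² = σ₀²σ²/(σ² + n·σ₀²) = 5996.9536·2129.8225/80090.2193 = 159.475736.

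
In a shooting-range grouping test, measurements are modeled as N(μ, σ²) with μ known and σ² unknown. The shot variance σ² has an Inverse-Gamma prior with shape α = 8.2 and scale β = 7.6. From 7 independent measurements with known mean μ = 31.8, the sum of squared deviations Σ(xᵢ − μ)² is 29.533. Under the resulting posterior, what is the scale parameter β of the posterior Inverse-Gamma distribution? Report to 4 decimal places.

22.3665

With known mean μ and an Inverse-Gamma(α, β) prior on σ², the Normal likelihood is conjugate: posterior is Inv-Gamma(α + n/2, β + Σ(xᵢ−μ)²/2).
Posterior: Inv-Gamma(8.2 + 7/2, 7.6 + 29.533/2) = Inv-Gamma(11.70, 22.3665).
Posterior β = 22.3665.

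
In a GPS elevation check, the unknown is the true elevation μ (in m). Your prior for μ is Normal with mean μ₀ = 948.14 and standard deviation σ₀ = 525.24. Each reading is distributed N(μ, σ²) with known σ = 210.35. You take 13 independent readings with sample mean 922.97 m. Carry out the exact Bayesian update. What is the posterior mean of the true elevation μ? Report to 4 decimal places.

For Normal data with known variance σ², a Normal(μ₀, σ₀²) prior on μ is conjugate. Posterior precision = 1/σ₀² + n/σ²; posterior mean is the precision-weighted average of μ₀ and x̄.
n·x̄ = 13·922.97 = 11998.61.
σ₀² = 525.24² = 275877.0576, σ² = 210.35² = 44247.1225; σ² + n·σ₀² = 44247.1225 + 13·275877.0576 = 3630648.8713.
Posterior mean = (μ₀/σ₀² + n·x̄/σ²)/(1/σ₀² + n/σ²) = (σ²·μ₀ + σ₀²·n·x̄)/(σ² + n·σ₀²) = (44247.1225·948.14 + 275877.0576·11998.61)/3630648.8713 = 3352093688.817086/3630648.8713 = 923.2767.

923.2767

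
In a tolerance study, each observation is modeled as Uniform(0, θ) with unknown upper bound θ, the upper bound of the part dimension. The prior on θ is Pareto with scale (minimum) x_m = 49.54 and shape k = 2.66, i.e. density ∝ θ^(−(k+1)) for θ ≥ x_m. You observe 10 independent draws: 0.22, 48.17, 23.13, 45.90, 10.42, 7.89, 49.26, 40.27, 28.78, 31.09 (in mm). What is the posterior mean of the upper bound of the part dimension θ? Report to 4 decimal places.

A Pareto(scale x_m, shape k) prior on the upper bound θ of Uniform(0, θ) is conjugate: posterior is Pareto(max(x_m, max xᵢ), k + n).
Sample maximum = 49.26; prior scale x_m = 49.54 → posterior scale = max = 49.54.
Posterior shape = 2.66 + 10 = 12.66.
E[θ|data] = k·x_m/(k−1) = 12.66·49.54/11.66 = 53.7887.

53.7887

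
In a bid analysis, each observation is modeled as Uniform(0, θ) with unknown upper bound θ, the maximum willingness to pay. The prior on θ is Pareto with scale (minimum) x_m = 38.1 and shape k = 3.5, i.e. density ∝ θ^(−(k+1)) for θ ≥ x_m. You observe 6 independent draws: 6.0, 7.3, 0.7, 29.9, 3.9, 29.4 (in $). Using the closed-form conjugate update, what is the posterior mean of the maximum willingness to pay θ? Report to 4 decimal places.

42.5824

A Pareto(scale x_m, shape k) prior on the upper bound θ of Uniform(0, θ) is conjugate: posterior is Pareto(max(x_m, max xᵢ), k + n).
Sample maximum = 29.9; prior scale x_m = 38.1 → posterior scale = max = 38.1.
Posterior shape = 3.5 + 6 = 9.5.
E[θ|data] = k·x_m/(k−1) = 9.5·38.1/8.5 = 42.5824.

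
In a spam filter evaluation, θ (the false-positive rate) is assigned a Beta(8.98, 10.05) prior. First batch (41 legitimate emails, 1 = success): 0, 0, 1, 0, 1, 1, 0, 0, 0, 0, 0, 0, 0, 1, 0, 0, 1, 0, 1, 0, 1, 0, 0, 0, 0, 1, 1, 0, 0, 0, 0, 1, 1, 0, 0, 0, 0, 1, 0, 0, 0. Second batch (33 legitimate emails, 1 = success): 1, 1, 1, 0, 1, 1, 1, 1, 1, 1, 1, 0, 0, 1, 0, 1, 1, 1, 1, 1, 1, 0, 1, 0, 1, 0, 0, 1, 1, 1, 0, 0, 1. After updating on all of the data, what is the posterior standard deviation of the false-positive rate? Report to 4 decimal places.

0.0515

The Beta prior is conjugate to a Binomial/Bernoulli likelihood; the update adds successes to α and failures to β.
After batch 1: Beta(8.98+12, 10.05+29) = Beta(20.98, 39.05).
After batch 2: Beta(20.98+23, 39.05+10) = Beta(43.98, 49.05).
Var = αβ/((α+β)²(α+β+1)) = 43.98·49.05/(93.03²·94.03) = 0.00265083; SD = √0.00265083 = 0.0515.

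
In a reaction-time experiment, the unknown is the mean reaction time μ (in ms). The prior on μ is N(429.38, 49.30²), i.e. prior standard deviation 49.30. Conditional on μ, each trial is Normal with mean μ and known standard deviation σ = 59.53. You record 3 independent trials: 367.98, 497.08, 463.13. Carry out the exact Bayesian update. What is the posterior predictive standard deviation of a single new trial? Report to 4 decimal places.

For Normal data with known variance σ², a Normal(μ₀, σ₀²) prior on μ is conjugate. Posterior precision = 1/σ₀² + n/σ²; posterior mean is the precision-weighted average of μ₀ and x̄.
σ₀² = 49.30² = 2430.49, σ² = 59.53² = 3543.8209; σ² + n·σ₀² = 3543.8209 + 3·2430.49 = 10835.2909.
Posterior precision = 1/σ₀² + n/σ² = 1/2430.49 + 3/3543.8209 = (σ² + n·σ₀²)/(σ₀²σ²) = 10835.2909/(2430.49·3543.8209); posterior variance σₙ² = σ₀²σ²/(σ² + n·σ₀²) = 2430.49·3543.8209/10835.2909 = 794.922936.
Predictive variance for one new observation = σₙ² + σ² = 2430.49·3543.8209/10835.2909 + 3543.8209 = σ²·(σ₀² + 10835.2909)/10835.2909 = 3543.8209·13265.7809/10835.2909 = 4338.743836; SD = √(3543.8209·13265.7809/10835.2909) = 65.8691.

65.8691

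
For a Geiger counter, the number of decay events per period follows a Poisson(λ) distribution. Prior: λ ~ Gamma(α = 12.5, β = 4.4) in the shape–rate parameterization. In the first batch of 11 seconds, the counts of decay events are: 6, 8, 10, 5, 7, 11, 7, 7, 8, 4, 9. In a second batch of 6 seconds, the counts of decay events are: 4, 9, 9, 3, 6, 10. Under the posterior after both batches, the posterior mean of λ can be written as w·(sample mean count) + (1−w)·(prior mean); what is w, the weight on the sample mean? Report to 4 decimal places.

0.7944

With a Gamma(shape α, rate β) prior, the Poisson likelihood is conjugate: the posterior is Gamma(α + ΣXᵢ, β + n).
Total number of seconds: n = 11 + 6 = 17.
Posterior mean = (α₀+S)/(β₀+n) = [n/(β₀+n)]·(S/n) + [β₀/(β₀+n)]·(α₀/β₀), so only n and β₀ enter the weight.
Weight on data w = n/(β₀+n) = 17/(4.4+17) = 17/21.4 = 0.7944.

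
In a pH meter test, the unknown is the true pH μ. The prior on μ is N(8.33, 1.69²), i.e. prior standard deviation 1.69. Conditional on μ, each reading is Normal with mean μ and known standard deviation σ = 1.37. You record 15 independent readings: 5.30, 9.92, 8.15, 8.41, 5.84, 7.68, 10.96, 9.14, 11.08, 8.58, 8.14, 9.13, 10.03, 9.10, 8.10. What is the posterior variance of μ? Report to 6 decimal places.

0.119875

For Normal data with known variance σ², a Normal(μ₀, σ₀²) prior on μ is conjugate. Posterior precision = 1/σ₀² + n/σ²; posterior mean is the precision-weighted average of μ₀ and x̄.
σ₀² = 1.69² = 2.8561, σ² = 1.37² = 1.8769; σ² + n·σ₀² = 1.8769 + 15·2.8561 = 44.7184.
Posterior precision = 1/σ₀² + n/σ² = 1/2.8561 + 15/1.8769 = (σ² + n·σ₀²)/(σ₀²σ²) = 44.7184/(2.8561·1.8769); posterior variance σₙ² = σ₀²σ²/(σ² + n·σ₀²) = 2.8561·1.8769/44.7184 = 0.119875.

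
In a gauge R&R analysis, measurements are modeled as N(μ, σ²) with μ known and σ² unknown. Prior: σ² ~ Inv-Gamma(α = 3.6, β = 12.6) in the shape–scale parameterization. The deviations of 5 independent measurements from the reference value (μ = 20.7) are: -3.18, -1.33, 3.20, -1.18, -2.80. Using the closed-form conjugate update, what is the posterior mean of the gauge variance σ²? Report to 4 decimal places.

With known mean μ and an Inverse-Gamma(α, β) prior on σ², the Normal likelihood is conjugate: posterior is Inv-Gamma(α + n/2, β + Σ(xᵢ−μ)²/2).
Σ(xᵢ−μ)² = (-3.18)² + (-1.33)² + (3.20)² + (-1.18)² + (-2.80)² = 31.3537.
Posterior: Inv-Gamma(3.6 + 5/2, 12.6 + 31.3537/2) = Inv-Gamma(6.10, 28.27685).
E[σ²|data] = β/(α−1) = 28.27685/5.10 = 5.5445.

5.5445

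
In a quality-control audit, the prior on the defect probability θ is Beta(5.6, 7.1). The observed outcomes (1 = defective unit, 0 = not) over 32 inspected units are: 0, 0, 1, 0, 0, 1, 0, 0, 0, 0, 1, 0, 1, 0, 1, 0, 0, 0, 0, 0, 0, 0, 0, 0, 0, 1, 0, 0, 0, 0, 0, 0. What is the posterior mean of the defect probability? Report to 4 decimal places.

0.2595

The Beta prior is conjugate to a Binomial/Bernoulli likelihood; the update adds successes to α and failures to β.
Posterior: Beta(α+k, β+n−k) = Beta(5.6+6, 7.1+26) = Beta(11.6, 33.1).
Posterior mean = α/(α+β) = 11.6/44.7 = 0.2595.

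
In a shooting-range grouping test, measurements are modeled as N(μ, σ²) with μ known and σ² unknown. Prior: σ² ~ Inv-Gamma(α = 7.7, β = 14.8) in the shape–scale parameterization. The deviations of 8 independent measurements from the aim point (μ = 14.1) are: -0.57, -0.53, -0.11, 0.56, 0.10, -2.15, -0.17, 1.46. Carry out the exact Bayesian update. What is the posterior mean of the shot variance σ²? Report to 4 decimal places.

With known mean μ and an Inverse-Gamma(α, β) prior on σ², the Normal likelihood is conjugate: posterior is Inv-Gamma(α + n/2, β + Σ(xᵢ−μ)²/2).
Σ(xᵢ−μ)² = (-0.57)² + (-0.53)² + (-0.11)² + (0.56)² + (0.10)² + (-2.15)² + (-0.17)² + (1.46)² = 7.7245.
Posterior: Inv-Gamma(7.7 + 8/2, 14.8 + 7.7245/2) = Inv-Gamma(11.70, 18.66225).
E[σ²|data] = β/(α−1) = 18.66225/10.70 = 1.7441.

1.7441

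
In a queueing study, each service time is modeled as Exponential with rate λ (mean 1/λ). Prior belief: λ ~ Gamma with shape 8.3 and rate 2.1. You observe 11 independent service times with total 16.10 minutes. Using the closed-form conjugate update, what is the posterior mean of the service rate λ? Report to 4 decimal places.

With a Gamma(shape α, rate β) prior on the exponential rate λ, the posterior after n observations with total T = Σxᵢ is Gamma(α+n, β+T).
Posterior: Gamma(8.3+11, 2.1+16.10) = Gamma(19.3, 18.20).
Posterior mean of λ = α/β = 19.3/18.20 = 1.0604.

1.0604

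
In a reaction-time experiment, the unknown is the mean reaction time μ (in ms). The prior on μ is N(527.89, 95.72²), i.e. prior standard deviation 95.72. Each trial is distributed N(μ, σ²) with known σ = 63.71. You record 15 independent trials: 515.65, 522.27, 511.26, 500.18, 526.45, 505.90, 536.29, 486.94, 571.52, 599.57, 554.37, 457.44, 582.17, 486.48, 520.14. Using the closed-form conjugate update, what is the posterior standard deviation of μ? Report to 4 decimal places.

16.2122

For Normal data with known variance σ², a Normal(μ₀, σ₀²) prior on μ is conjugate. Posterior precision = 1/σ₀² + n/σ²; posterior mean is the precision-weighted average of μ₀ and x̄.
σ₀² = 95.72² = 9162.3184, σ² = 63.71² = 4058.9641; σ² + n·σ₀² = 4058.9641 + 15·9162.3184 = 141493.7401.
Posterior precision = 1/σ₀² + n/σ² = 1/9162.3184 + 15/4058.9641 = (σ² + n·σ₀²)/(σ₀²σ²) = 141493.7401/(9162.3184·4058.9641); posterior variance σₙ² = σ₀²σ²/(σ² + n·σ₀²) = 9162.3184·4058.9641/141493.7401 = 262.835101.
Posterior SD = √σₙ² = √(9162.3184·4058.9641/141493.7401) = 16.2122.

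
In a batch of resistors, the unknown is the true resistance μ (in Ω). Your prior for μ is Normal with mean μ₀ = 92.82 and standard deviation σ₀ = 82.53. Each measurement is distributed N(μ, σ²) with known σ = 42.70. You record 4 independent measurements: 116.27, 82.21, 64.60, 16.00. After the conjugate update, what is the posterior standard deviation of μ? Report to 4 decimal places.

20.6696

For Normal data with known variance σ², a Normal(μ₀, σ₀²) prior on μ is conjugate. Posterior precision = 1/σ₀² + n/σ²; posterior mean is the precision-weighted average of μ₀ and x̄.
σ₀² = 82.53² = 6811.2009, σ² = 42.70² = 1823.29; σ² + n·σ₀² = 1823.29 + 4·6811.2009 = 29068.0936.
Posterior precision = 1/σ₀² + n/σ² = 1/6811.2009 + 4/1823.29 = (σ² + n·σ₀²)/(σ₀²σ²) = 29068.0936/(6811.2009·1823.29); posterior variance σₙ² = σ₀²σ²/(σ² + n·σ₀²) = 6811.2009·1823.29/29068.0936 = 427.231130.
Posterior SD = √σₙ² = √(6811.2009·1823.29/29068.0936) = 20.6696.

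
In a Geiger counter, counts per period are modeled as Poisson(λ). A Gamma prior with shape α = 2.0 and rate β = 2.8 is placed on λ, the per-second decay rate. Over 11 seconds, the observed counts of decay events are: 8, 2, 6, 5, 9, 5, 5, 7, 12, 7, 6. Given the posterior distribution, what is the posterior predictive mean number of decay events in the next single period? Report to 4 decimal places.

With a Gamma(shape α, rate β) prior, the Poisson likelihood is conjugate: the posterior is Gamma(α + ΣXᵢ, β + n).
Sum of counts S = 72 over n = 11 seconds.
Posterior: Gamma(α+S, β+n) = Gamma(2.0+72, 2.8+11) = Gamma(74.0, 13.8).
The predictive distribution for one future period is NegBinom with mean α/β = 5.3623.

5.3623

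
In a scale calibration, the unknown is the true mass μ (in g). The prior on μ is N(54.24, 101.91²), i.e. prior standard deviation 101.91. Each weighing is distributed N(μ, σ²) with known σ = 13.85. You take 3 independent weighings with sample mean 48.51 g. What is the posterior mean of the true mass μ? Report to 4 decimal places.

48.5451

For Normal data with known variance σ², a Normal(μ₀, σ₀²) prior on μ is conjugate. Posterior precision = 1/σ₀² + n/σ²; posterior mean is the precision-weighted average of μ₀ and x̄.
n·x̄ = 3·48.51 = 145.53.
σ₀² = 101.91² = 10385.6481, σ² = 13.85² = 191.8225; σ² + n·σ₀² = 191.8225 + 3·10385.6481 = 31348.7668.
Posterior mean = (μ₀/σ₀² + n·x̄/σ²)/(1/σ₀² + n/σ²) = (σ²·μ₀ + σ₀²·n·x̄)/(σ² + n·σ₀²) = (191.8225·54.24 + 10385.6481·145.53)/31348.7668 = 1521827.820393/31348.7668 = 48.5451.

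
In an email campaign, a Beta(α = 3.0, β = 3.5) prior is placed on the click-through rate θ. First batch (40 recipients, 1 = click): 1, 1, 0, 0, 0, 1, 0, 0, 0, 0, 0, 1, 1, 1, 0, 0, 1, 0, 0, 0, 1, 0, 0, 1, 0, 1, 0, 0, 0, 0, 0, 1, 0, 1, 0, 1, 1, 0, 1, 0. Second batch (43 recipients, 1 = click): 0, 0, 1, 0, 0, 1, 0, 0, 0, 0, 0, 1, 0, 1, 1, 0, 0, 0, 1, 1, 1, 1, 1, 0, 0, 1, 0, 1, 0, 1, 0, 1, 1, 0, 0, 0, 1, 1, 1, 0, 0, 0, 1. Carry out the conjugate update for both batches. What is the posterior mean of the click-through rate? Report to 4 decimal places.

The Beta prior is conjugate to a Binomial/Bernoulli likelihood; the update adds successes to α and failures to β.
After batch 1: Beta(3.0+15, 3.5+25) = Beta(18.0, 28.5).
After batch 2: Beta(18.0+19, 28.5+24) = Beta(37.0, 52.5).
Posterior mean = α/(α+β) = 37.0/89.5 = 0.4134.

0.4134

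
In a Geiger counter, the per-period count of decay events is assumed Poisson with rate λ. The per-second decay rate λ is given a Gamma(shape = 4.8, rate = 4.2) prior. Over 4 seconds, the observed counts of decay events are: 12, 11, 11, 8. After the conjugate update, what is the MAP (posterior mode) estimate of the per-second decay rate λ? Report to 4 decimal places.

5.5854

With a Gamma(shape α, rate β) prior, the Poisson likelihood is conjugate: the posterior is Gamma(α + ΣXᵢ, β + n).
Sum of counts S = 42 over n = 4 seconds.
Posterior: Gamma(α+S, β+n) = Gamma(4.8+42, 4.2+4) = Gamma(46.8, 8.2).
Mode of Gamma(α,β) for α≥1 is (α−1)/β = 45.8/8.2 = 5.5854.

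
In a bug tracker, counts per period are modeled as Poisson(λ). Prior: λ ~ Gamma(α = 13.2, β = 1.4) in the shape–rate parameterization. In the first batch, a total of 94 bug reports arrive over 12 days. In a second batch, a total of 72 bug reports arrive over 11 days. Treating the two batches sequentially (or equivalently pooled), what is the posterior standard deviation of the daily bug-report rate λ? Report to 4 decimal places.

With a Gamma(shape α, rate β) prior, the Poisson likelihood is conjugate: the posterior is Gamma(α + ΣXᵢ, β + n).
After batch 1: Gamma(α+S, β+n) = Gamma(13.2+94, 1.4+12) = Gamma(107.2, 13.4).
After batch 2: Gamma(α+S, β+n) = Gamma(107.2+72, 13.4+11) = Gamma(179.2, 24.4).
SD = √α/β = √179.2/24.4 = 0.5486.

0.5486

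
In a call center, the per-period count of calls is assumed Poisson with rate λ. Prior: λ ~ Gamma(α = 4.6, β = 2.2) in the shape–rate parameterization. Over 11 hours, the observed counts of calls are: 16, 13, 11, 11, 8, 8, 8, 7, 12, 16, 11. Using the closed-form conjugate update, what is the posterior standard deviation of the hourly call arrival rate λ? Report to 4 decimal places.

0.8490

With a Gamma(shape α, rate β) prior, the Poisson likelihood is conjugate: the posterior is Gamma(α + ΣXᵢ, β + n).
Sum of counts S = 121 over n = 11 hours.
Posterior: Gamma(α+S, β+n) = Gamma(4.6+121, 2.2+11) = Gamma(125.6, 13.2).
SD = √α/β = √125.6/13.2 = 0.8490.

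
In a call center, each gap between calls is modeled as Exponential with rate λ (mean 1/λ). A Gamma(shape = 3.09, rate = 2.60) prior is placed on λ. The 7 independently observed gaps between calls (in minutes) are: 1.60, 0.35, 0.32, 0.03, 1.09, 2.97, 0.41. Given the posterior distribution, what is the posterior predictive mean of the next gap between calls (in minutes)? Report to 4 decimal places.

1.0308

With a Gamma(shape α, rate β) prior on the exponential rate λ, the posterior after n observations with total T = Σxᵢ is Gamma(α+n, β+T).
Sum of observations T = 6.77 minutes; n = 7.
Posterior: Gamma(3.09+7, 2.60+6.77) = Gamma(10.09, 9.37).
The predictive distribution for the next observation is Lomax; its mean is β/(α−1) = 9.37/9.09 = 1.0308.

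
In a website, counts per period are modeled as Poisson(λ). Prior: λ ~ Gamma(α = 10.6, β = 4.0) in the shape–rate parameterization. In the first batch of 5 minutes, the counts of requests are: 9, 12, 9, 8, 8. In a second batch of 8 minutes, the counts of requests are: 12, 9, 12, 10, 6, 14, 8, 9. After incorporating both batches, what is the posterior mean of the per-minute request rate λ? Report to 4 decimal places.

8.0353

With a Gamma(shape α, rate β) prior, the Poisson likelihood is conjugate: the posterior is Gamma(α + ΣXᵢ, β + n).
Batch 1: sum of counts S = 46 over n = 5 minutes.
After batch 1: Gamma(α+S, β+n) = Gamma(10.6+46, 4.0+5) = Gamma(56.6, 9.0).
Batch 2: sum of counts S = 80 over n = 8 minutes.
After batch 2: Gamma(α+S, β+n) = Gamma(56.6+80, 9.0+8) = Gamma(136.6, 17.0).
Posterior mean = α/β = 136.6/17.0 = 8.0353.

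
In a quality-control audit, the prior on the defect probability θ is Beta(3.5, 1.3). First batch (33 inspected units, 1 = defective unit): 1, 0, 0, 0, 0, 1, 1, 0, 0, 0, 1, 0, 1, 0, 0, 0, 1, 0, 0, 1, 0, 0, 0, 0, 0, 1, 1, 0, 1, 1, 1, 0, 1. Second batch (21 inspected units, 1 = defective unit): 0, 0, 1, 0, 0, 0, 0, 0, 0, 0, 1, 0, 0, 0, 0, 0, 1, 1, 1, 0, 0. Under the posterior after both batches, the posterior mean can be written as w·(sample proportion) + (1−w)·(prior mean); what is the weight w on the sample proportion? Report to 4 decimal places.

0.9184

The Beta prior is conjugate to a Binomial/Bernoulli likelihood; the update adds successes to α and failures to β.
Total number of inspected units: n = 33 + 21 = 54.
Posterior mean = (α₀+k)/(α₀+β₀+n) = [n/(α₀+β₀+n)]·(k/n) + [(α₀+β₀)/(α₀+β₀+n)]·α₀/(α₀+β₀), so only n and the prior enter the weight.
The weight on the data is w = n/(α₀+β₀+n) = 54/(3.5+1.3+54) = 54/58.8 = 0.9184.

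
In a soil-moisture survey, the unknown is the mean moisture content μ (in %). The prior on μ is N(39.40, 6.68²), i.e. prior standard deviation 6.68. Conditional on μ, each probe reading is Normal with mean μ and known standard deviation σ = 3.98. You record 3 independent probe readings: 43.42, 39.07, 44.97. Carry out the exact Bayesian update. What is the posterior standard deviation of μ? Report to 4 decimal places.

For Normal data with known variance σ², a Normal(μ₀, σ₀²) prior on μ is conjugate. Posterior precision = 1/σ₀² + n/σ²; posterior mean is the precision-weighted average of μ₀ and x̄.
σ₀² = 6.68² = 44.6224, σ² = 3.98² = 15.8404; σ² + n·σ₀² = 15.8404 + 3·44.6224 = 149.7076.
Posterior precision = 1/σ₀² + n/σ² = 1/44.6224 + 3/15.8404 = (σ² + n·σ₀²)/(σ₀²σ²) = 149.7076/(44.6224·15.8404); posterior variance σₙ² = σ₀²σ²/(σ² + n·σ₀²) = 44.6224·15.8404/149.7076 = 4.721448.
Posterior SD = √σₙ² = √(44.6224·15.8404/149.7076) = 2.1729.

2.1729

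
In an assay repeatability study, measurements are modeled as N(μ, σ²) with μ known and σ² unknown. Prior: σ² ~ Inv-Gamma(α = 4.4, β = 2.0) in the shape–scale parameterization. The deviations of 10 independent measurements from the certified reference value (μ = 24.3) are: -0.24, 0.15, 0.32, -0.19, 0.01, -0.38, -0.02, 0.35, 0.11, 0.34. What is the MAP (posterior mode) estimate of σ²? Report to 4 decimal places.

0.2218

With known mean μ and an Inverse-Gamma(α, β) prior on σ², the Normal likelihood is conjugate: posterior is Inv-Gamma(α + n/2, β + Σ(xᵢ−μ)²/2).
Σ(xᵢ−μ)² = (-0.24)² + (0.15)² + (0.32)² + (-0.19)² + (0.01)² + (-0.38)² + (-0.02)² + (0.35)² + (0.11)² + (0.34)² = 0.6137.
Posterior: Inv-Gamma(4.4 + 10/2, 2.0 + 0.6137/2) = Inv-Gamma(9.40, 2.30685).
Mode = β/(α+1) = 2.30685/10.40 = 0.2218.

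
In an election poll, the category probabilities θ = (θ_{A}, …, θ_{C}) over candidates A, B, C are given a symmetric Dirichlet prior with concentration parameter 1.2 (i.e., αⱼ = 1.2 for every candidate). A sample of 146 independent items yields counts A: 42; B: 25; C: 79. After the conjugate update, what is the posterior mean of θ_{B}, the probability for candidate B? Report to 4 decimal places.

The Dirichlet prior is conjugate to the Multinomial likelihood: each posterior αⱼ = prior αⱼ + observed count nⱼ.
Posterior concentration: (43.2, 26.2, 80.2), total = 149.6.
E[θ_{B}|data] = α_{B}/Σα = 26.2/149.6 = 0.1751.

0.1751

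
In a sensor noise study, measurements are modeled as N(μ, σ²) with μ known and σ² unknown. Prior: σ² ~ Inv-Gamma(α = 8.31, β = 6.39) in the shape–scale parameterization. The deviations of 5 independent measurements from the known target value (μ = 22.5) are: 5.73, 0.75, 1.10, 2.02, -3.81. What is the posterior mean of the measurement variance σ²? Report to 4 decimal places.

3.3630

With known mean μ and an Inverse-Gamma(α, β) prior on σ², the Normal likelihood is conjugate: posterior is Inv-Gamma(α + n/2, β + Σ(xᵢ−μ)²/2).
Σ(xᵢ−μ)² = (5.73)² + (0.75)² + (1.10)² + (2.02)² + (-3.81)² = 53.2019.
Posterior: Inv-Gamma(8.31 + 5/2, 6.39 + 53.2019/2) = Inv-Gamma(10.81, 32.99095).
E[σ²|data] = β/(α−1) = 32.99095/9.81 = 3.3630.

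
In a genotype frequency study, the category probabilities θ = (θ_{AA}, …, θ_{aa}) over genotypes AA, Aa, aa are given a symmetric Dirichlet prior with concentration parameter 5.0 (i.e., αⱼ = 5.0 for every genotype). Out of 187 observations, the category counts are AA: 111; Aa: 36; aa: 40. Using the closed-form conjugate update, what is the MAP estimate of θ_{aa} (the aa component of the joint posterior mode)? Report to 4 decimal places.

0.2211

The Dirichlet prior is conjugate to the Multinomial likelihood: each posterior αⱼ = prior αⱼ + observed count nⱼ.
Posterior concentration: (116.0, 41.0, 45.0), total = 202.0.
Joint mode component: (α_{aa}−1)/(Σα−K) = 44.0/199.0 = 0.2211.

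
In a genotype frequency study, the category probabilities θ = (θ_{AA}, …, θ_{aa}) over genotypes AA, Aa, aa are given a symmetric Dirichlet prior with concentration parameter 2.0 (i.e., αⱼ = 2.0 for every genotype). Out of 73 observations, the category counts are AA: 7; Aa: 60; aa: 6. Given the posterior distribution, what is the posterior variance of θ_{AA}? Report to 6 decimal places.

The Dirichlet prior is conjugate to the Multinomial likelihood: each posterior αⱼ = prior αⱼ + observed count nⱼ.
Posterior concentration: (9.0, 62.0, 8.0), total = 79.0.
Var[θ_j] = α_j(Σα−α_j)/((Σα)²(Σα+1)) = 9.0·70.0/(79.0²·80.0) = 0.001262.

0.001262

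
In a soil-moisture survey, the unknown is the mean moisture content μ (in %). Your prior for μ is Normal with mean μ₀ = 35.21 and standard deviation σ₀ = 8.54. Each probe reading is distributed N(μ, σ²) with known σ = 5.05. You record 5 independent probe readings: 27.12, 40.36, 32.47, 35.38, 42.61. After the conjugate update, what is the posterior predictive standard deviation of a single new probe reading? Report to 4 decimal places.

For Normal data with known variance σ², a Normal(μ₀, σ₀²) prior on μ is conjugate. Posterior precision = 1/σ₀² + n/σ²; posterior mean is the precision-weighted average of μ₀ and x̄.
σ₀² = 8.54² = 72.9316, σ² = 5.05² = 25.5025; σ² + n·σ₀² = 25.5025 + 5·72.9316 = 390.1605.
Posterior precision = 1/σ₀² + n/σ² = 1/72.9316 + 5/25.5025 = (σ² + n·σ₀²)/(σ₀²σ²) = 390.1605/(72.9316·25.5025); posterior variance σₙ² = σ₀²σ²/(σ² + n·σ₀²) = 72.9316·25.5025/390.1605 = 4.767110.
Predictive variance for one new observation = σₙ² + σ² = 72.9316·25.5025/390.1605 + 25.5025 = σ²·(σ₀² + 390.1605)/390.1605 = 25.5025·463.0921/390.1605 = 30.269610; SD = √(25.5025·463.0921/390.1605) = 5.5018.

5.5018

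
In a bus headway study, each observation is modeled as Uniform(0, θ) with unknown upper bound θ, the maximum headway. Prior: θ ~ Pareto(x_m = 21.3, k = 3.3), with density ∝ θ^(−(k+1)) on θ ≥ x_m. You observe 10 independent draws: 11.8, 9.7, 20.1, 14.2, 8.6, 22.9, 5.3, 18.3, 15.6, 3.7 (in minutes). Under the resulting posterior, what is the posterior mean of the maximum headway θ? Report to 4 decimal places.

24.7618

A Pareto(scale x_m, shape k) prior on the upper bound θ of Uniform(0, θ) is conjugate: posterior is Pareto(max(x_m, max xᵢ), k + n).
Sample maximum = 22.9; prior scale x_m = 21.3 → posterior scale = max = 22.9.
Posterior shape = 3.3 + 10 = 13.3.
E[θ|data] = k·x_m/(k−1) = 13.3·22.9/12.3 = 24.7618.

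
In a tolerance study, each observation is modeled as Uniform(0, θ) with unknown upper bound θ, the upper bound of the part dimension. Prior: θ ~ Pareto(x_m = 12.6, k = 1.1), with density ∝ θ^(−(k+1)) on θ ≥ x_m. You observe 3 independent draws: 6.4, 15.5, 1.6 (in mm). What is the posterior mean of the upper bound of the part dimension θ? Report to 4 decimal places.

A Pareto(scale x_m, shape k) prior on the upper bound θ of Uniform(0, θ) is conjugate: posterior is Pareto(max(x_m, max xᵢ), k + n).
Sample maximum = 15.5; prior scale x_m = 12.6 → posterior scale = max = 15.5.
Posterior shape = 1.1 + 3 = 4.1.
E[θ|data] = k·x_m/(k−1) = 4.1·15.5/3.1 = 20.5000.

20.5000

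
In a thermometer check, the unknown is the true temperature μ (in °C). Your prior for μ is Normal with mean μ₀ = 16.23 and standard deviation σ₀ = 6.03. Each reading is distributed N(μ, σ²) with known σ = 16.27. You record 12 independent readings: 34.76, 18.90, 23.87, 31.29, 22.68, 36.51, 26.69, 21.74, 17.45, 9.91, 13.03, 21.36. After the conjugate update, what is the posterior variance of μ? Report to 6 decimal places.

For Normal data with known variance σ², a Normal(μ₀, σ₀²) prior on μ is conjugate. Posterior precision = 1/σ₀² + n/σ²; posterior mean is the precision-weighted average of μ₀ and x̄.
σ₀² = 6.03² = 36.3609, σ² = 16.27² = 264.7129; σ² + n·σ₀² = 264.7129 + 12·36.3609 = 701.0437.
Posterior precision = 1/σ₀² + n/σ² = 1/36.3609 + 12/264.7129 = (σ² + n·σ₀²)/(σ₀²σ²) = 701.0437/(36.3609·264.7129); posterior variance σₙ² = σ₀²σ²/(σ² + n·σ₀²) = 36.3609·264.7129/701.0437 = 13.729814.

13.729814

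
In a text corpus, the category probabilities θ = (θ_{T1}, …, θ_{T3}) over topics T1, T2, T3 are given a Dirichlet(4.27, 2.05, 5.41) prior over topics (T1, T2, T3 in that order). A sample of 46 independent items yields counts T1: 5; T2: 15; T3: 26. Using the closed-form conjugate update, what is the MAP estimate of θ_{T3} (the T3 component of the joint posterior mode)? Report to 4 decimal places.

The Dirichlet prior is conjugate to the Multinomial likelihood: each posterior αⱼ = prior αⱼ + observed count nⱼ.
Posterior concentration: (9.27, 17.05, 31.41), total = 57.73.
Joint mode component: (α_{T3}−1)/(Σα−K) = 30.41/54.73 = 0.5556.

0.5556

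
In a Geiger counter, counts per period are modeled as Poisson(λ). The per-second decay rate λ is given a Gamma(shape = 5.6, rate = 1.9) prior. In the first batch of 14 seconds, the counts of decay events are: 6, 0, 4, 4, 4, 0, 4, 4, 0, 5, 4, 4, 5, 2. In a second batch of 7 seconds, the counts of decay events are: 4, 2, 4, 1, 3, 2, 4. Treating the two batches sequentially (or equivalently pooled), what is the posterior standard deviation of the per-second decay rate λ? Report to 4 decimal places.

0.3695

With a Gamma(shape α, rate β) prior, the Poisson likelihood is conjugate: the posterior is Gamma(α + ΣXᵢ, β + n).
Batch 1: sum of counts S = 46 over n = 14 seconds.
After batch 1: Gamma(α+S, β+n) = Gamma(5.6+46, 1.9+14) = Gamma(51.6, 15.9).
Batch 2: sum of counts S = 20 over n = 7 seconds.
After batch 2: Gamma(α+S, β+n) = Gamma(51.6+20, 15.9+7) = Gamma(71.6, 22.9).
SD = √α/β = √71.6/22.9 = 0.3695.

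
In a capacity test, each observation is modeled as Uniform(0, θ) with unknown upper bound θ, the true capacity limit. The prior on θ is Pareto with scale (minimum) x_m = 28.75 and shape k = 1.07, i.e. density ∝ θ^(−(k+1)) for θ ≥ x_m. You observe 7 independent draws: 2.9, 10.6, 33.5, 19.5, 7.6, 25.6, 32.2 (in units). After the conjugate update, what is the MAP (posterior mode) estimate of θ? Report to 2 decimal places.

33.50

A Pareto(scale x_m, shape k) prior on the upper bound θ of Uniform(0, θ) is conjugate: posterior is Pareto(max(x_m, max xᵢ), k + n).
Sample maximum = 33.5; prior scale x_m = 28.75 → posterior scale = max = 33.50.
Posterior shape = 1.07 + 7 = 8.07.
The Pareto density is decreasing on [x_m, ∞), so the mode is x_m = 33.50.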